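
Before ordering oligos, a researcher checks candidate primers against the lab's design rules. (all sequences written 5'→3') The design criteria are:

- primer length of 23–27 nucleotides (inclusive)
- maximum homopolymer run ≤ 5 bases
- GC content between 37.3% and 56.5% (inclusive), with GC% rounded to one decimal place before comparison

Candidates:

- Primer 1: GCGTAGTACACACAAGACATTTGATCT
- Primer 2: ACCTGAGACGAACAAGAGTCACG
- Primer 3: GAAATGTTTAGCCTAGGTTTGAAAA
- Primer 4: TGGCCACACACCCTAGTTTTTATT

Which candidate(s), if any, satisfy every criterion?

Primer 1 (27 nt, A=9 T=7 G=5 C=6): length 27 ✓; longest run = 3 ✓; GC 11/27 = 40.7% ✓ — passes.
Primer 2 (23 nt, A=9 T=2 G=6 C=6): length 23 ✓; longest run = 2 ✓; GC 12/23 = 52.2% ✓ — passes.
Primer 3 (25 nt, A=9 T=8 G=6 C=2): length 25 ✓; longest run = 4 ✓; GC 8/25 = 32.0%, outside 37.3–56.5% ✗ — fails.
Primer 4 (24 nt, A=5 T=9 G=3 C=7): length 24 ✓; longest run = 5 ✓; GC 10/24 = 41.7% ✓ — passes.

Primer 1, Primer 2 and Primer 4.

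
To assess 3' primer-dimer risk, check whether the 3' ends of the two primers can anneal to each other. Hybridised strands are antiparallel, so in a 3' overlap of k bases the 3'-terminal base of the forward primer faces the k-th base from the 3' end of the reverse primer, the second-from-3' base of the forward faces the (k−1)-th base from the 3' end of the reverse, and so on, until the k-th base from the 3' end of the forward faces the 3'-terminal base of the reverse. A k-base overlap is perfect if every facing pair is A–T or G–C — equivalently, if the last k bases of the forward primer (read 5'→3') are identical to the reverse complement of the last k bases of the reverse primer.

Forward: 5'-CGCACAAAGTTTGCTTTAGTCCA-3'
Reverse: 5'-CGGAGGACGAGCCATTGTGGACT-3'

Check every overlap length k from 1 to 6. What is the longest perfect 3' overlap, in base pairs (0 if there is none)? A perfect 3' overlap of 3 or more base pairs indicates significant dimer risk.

Last 6 bases (5'→3') — forward …AGTCCA, reverse …TGGACT.
Reverse complement of the reverse primer's last 6 bases: AGTCCA; its first k bases are the reverse complement of the reverse primer's last k bases, so a perfect k-base overlap needs the forward primer's last k bases to equal them.
Comparing (forward last k vs required): k=1: A vs A ✓; k=2: CA vs AG ✗; k=3: CCA vs AGT ✗; k=4: TCCA vs AGTC ✗; k=5: GTCCA vs AGTCC ✗; k=6: AGTCCA vs AGTCCA ✓.
Perfect overlaps at k = 1, 6; the largest is 6.

Longest perfect overlap: 6 complementary base pairs; significant dimer risk (threshold 3).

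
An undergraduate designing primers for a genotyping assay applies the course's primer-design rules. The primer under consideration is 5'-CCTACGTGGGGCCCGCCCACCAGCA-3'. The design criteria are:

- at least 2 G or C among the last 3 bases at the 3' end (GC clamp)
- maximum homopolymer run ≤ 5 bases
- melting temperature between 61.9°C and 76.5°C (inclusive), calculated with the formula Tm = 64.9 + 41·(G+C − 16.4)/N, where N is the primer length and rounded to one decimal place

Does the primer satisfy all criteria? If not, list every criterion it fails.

Meets all criteria.

Base counts: A=4, T=2, G=7, C=12 (length 25).
GC clamp: 3' end GCA has 2 G/C ✓
homopolymer run: longest run = 4 ✓
Tm: Tm = 64.9 + 41·(19 − 16.4)/25 = 69.2°C ✓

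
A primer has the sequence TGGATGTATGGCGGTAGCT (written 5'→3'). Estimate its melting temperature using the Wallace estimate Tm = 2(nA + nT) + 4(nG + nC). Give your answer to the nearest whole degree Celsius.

58°C

Base counts: A=3, T=6, G=8, C=2 (length 19).
Tm = 2·(3+6) + 4·(8+2) = 2·9 + 4·10 = 18 + 40 = 58°C.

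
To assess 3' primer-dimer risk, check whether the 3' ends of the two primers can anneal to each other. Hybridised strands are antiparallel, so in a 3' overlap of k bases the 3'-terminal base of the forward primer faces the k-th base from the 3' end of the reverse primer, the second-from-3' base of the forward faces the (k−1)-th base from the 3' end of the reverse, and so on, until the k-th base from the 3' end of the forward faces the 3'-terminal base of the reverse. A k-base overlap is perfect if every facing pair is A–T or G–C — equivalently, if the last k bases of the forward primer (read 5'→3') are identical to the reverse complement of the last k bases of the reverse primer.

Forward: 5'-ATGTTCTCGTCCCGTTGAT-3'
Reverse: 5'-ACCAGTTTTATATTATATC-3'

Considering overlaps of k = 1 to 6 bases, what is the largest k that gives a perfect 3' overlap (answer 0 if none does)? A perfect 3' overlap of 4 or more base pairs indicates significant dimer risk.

Last 6 bases (5'→3') — forward …GTTGAT, reverse …TATATC.
Reverse complement of the reverse primer's last 6 bases: GATATA; its first k bases are the reverse complement of the reverse primer's last k bases, so a perfect k-base overlap needs the forward primer's last k bases to equal them.
Comparing (forward last k vs required): k=1: T vs G ✗; k=2: AT vs GA ✗; k=3: GAT vs GAT ✓; k=4: TGAT vs GATA ✗; k=5: TTGAT vs GATAT ✗; k=6: GTTGAT vs GATATA ✗.
Only k = 3 is perfect, so the longest perfect 3' overlap is 3.

Longest perfect overlap: 3 complementary base pairs; below the dimer-risk threshold (threshold 4).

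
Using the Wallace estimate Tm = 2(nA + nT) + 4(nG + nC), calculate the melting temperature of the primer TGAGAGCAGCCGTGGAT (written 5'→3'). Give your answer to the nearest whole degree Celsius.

54°C

Base counts: A=4, T=3, G=7, C=3 (length 17).
Tm = 2·(4+3) + 4·(7+3) = 2·7 + 4·10 = 14 + 40 = 54°C.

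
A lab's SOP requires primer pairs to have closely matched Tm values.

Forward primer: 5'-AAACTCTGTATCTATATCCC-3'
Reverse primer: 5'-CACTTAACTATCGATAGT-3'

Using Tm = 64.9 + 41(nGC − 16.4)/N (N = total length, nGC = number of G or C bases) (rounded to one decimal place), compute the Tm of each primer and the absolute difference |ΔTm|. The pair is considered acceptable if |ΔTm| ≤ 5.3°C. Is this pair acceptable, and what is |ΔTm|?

Forward: G+C = 7, N = 20 → Tm = 64.9 + 41·(7 − 16.4)/20 = 45.6°C.
Reverse: G+C = 6, N = 18 → Tm = 64.9 + 41·(6 − 16.4)/18 = 41.2°C.
|ΔTm| = |45.6 − 41.2| = 4.4°C, ≤ 5.3°C.

|ΔTm| = 4.4°C; the pair is acceptable.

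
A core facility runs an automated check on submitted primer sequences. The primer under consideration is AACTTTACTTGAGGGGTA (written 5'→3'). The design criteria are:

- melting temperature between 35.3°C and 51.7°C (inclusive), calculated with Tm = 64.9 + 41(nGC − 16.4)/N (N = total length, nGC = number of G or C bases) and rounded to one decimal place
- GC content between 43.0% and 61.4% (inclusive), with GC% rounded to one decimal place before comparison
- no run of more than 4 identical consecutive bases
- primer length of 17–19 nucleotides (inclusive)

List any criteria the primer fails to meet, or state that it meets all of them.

Base counts: A=5, T=6, G=5, C=2 (length 18).
Tm: Tm = 64.9 + 41·(7 − 16.4)/18 = 43.5°C ✓
GC content: GC 7/18 = 38.9%, outside 43.0–61.4% ✗
homopolymer run: longest run = 4 ✓
length: length 18 ✓

Fails: GC content.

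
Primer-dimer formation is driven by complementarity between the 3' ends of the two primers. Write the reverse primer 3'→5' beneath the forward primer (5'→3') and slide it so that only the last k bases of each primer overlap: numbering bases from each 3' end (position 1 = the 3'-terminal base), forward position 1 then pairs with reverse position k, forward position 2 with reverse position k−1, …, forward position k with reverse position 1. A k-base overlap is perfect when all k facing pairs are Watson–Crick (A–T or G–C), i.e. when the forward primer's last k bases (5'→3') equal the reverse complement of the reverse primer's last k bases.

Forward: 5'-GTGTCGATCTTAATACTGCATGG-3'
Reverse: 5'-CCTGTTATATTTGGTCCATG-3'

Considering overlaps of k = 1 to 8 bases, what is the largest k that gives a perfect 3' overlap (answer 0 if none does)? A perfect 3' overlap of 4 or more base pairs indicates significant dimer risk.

Longest perfect overlap: 5 complementary base pairs; significant dimer risk (threshold 4).

Last 8 bases (5'→3') — forward …CTGCATGG, reverse …GGTCCATG.
Reverse complement of the reverse primer's last 8 bases: CATGGACC; its first k bases are the reverse complement of the reverse primer's last k bases, so a perfect k-base overlap needs the forward primer's last k bases to equal them.
Comparing (forward last k vs required): k=1: G vs C ✗; k=2: GG vs CA ✗; k=3: TGG vs CAT ✗; k=4: ATGG vs CATG ✗; k=5: CATGG vs CATGG ✓; k=6: GCATGG vs CATGGA ✗; k=7: TGCATGG vs CATGGAC ✗; k=8: CTGCATGG vs CATGGACC ✗.
Only k = 5 is perfect, so the longest perfect 3' overlap is 5.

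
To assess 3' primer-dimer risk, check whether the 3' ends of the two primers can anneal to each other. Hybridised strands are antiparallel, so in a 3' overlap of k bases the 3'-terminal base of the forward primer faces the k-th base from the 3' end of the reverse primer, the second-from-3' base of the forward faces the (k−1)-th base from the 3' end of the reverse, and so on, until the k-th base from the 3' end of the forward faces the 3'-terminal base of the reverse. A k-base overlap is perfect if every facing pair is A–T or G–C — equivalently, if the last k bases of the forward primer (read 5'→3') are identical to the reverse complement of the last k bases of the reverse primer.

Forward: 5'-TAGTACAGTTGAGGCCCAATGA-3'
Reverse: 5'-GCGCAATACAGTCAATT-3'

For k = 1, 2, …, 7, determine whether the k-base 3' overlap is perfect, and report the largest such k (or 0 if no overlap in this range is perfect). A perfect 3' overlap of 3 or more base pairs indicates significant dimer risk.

Longest perfect overlap: 1 complementary base pair; below the dimer-risk threshold (threshold 3).

Last 7 bases (5'→3') — forward …CCAATGA, reverse …GTCAATT.
Reverse complement of the reverse primer's last 7 bases: AATTGAC; its first k bases are the reverse complement of the reverse primer's last k bases, so a perfect k-base overlap needs the forward primer's last k bases to equal them.
Comparing (forward last k vs required): k=1: A vs A ✓; k=2: GA vs AA ✗; k=3: TGA vs AAT ✗; k=4: ATGA vs AATT ✗; k=5: AATGA vs AATTG ✗; k=6: CAATGA vs AATTGA ✗; k=7: CCAATGA vs AATTGAC ✗.
Only k = 1 is perfect, so the longest perfect 3' overlap is 1.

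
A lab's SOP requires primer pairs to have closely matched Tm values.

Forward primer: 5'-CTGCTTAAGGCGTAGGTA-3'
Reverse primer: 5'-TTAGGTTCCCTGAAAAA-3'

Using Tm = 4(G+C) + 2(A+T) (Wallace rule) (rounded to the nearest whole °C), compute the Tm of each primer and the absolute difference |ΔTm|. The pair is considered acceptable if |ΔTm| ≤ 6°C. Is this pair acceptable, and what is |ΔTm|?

|ΔTm| = 8°C; the pair is not acceptable.

Forward: A=4 T=5 G=6 C=3 → Tm = 2·9 + 4·9 = 54°C.
Reverse: A=6 T=5 G=3 C=3 → Tm = 2·11 + 4·6 = 46°C.
|ΔTm| = |54 − 46| = 8°C, > 6°C.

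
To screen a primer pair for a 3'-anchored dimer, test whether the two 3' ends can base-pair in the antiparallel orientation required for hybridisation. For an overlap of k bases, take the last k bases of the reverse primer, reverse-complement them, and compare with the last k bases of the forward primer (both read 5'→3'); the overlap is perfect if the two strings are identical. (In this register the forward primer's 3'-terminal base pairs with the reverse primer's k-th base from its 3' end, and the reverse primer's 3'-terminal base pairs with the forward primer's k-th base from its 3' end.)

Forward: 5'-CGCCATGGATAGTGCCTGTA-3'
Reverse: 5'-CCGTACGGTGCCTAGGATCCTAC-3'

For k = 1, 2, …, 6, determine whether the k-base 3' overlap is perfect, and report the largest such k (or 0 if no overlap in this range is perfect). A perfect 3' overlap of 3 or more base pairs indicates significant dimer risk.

Last 6 bases (5'→3') — forward …CCTGTA, reverse …TCCTAC.
Reverse complement of the reverse primer's last 6 bases: GTAGGA; its first k bases are the reverse complement of the reverse primer's last k bases, so a perfect k-base overlap needs the forward primer's last k bases to equal them.
Comparing (forward last k vs required): k=1: A vs G ✗; k=2: TA vs GT ✗; k=3: GTA vs GTA ✓; k=4: TGTA vs GTAG ✗; k=5: CTGTA vs GTAGG ✗; k=6: CCTGTA vs GTAGGA ✗.
Only k = 3 is perfect, so the longest perfect 3' overlap is 3.

Longest perfect overlap: 3 complementary base pairs; significant dimer risk (threshold 3).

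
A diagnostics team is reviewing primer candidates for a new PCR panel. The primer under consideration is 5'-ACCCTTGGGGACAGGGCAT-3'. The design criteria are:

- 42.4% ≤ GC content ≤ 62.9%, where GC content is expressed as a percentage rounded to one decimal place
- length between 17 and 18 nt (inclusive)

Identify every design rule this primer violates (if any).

Base counts: A=4, T=3, G=7, C=5 (length 19).
GC content: GC 12/19 = 63.2%, outside 42.4–62.9% ✗
length: length 19, outside 17–18 ✗

Fails: GC content, length.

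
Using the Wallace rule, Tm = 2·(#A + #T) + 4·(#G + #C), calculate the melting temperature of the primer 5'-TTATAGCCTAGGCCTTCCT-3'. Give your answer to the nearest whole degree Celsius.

56°C

Base counts: A=3, T=7, G=3, C=6 (length 19).
Tm = 2·(3+7) + 4·(3+6) = 2·10 + 4·9 = 20 + 36 = 56°C.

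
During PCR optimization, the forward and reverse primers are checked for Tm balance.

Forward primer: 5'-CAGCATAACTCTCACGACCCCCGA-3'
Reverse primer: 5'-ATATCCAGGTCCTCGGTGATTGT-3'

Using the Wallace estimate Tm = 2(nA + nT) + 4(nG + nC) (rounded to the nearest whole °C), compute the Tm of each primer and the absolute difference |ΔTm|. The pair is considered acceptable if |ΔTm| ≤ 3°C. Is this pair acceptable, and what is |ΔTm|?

Forward: A=7 T=3 G=3 C=11 → Tm = 2·10 + 4·14 = 76°C.
Reverse: A=4 T=8 G=6 C=5 → Tm = 2·12 + 4·11 = 68°C.
|ΔTm| = |76 − 68| = 8°C, > 3°C.

|ΔTm| = 8°C; the pair is not acceptable.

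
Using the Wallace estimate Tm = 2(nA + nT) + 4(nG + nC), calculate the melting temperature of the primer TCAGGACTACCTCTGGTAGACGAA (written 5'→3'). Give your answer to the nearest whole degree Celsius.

72°C

Base counts: A=7, T=5, G=6, C=6 (length 24).
Tm = 2·(7+5) + 4·(6+6) = 2·12 + 4·12 = 24 + 48 = 72°C.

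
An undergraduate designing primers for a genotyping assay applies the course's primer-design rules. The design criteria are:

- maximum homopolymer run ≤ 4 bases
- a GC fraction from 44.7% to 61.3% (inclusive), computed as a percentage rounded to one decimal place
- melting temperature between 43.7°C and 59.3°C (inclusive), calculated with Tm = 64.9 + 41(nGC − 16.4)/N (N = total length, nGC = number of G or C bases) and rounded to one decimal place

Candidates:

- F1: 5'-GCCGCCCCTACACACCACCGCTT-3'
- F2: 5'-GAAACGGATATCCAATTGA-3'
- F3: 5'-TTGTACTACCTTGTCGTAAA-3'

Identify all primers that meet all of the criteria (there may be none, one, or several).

F1 (23 nt, A=4 T=3 G=3 C=13): longest run = 4 ✓; GC 16/23 = 69.6%, outside 44.7–61.3% ✗; Tm = 64.9 + 41·(16 − 16.4)/23 = 64.2°C, outside 43.7–59.3°C ✗ — fails.
F2 (19 nt, A=8 T=4 G=4 C=3): longest run = 3 ✓; GC 7/19 = 36.8%, outside 44.7–61.3% ✗; Tm = 64.9 + 41·(7 − 16.4)/19 = 44.6°C ✓ — fails.
F3 (20 nt, A=5 T=8 G=3 C=4): longest run = 3 ✓; GC 7/20 = 35.0%, outside 44.7–61.3% ✗; Tm = 64.9 + 41·(7 − 16.4)/20 = 45.6°C ✓ — fails.

None of the candidates satisfy all criteria.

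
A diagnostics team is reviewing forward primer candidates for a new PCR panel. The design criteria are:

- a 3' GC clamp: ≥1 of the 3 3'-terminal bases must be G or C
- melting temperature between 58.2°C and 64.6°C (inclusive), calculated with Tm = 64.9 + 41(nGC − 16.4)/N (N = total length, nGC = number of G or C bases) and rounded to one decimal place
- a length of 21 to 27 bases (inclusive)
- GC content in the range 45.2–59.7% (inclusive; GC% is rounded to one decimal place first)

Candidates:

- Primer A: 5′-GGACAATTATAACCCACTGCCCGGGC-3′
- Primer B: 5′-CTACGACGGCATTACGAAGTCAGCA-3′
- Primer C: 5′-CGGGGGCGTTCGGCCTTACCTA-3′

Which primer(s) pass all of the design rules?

Primer A (26 nt, A=7 T=4 G=6 C=9): 3' end GGC has 3 G/C ✓; Tm = 64.9 + 41·(15 − 16.4)/26 = 62.7°C ✓; length 26 ✓; GC 15/26 = 57.7% ✓ — passes.
Primer B (25 nt, A=8 T=4 G=6 C=7): 3' end GCA has 2 G/C ✓; Tm = 64.9 + 41·(13 − 16.4)/25 = 59.3°C ✓; length 25 ✓; GC 13/25 = 52.0% ✓ — passes.
Primer C (22 nt, A=2 T=5 G=8 C=7): 3' end CTA has 1 G/C ✓; Tm = 64.9 + 41·(15 − 16.4)/22 = 62.3°C ✓; length 22 ✓; GC 15/22 = 68.2%, outside 45.2–59.7% ✗ — fails.

Primer A and Primer B.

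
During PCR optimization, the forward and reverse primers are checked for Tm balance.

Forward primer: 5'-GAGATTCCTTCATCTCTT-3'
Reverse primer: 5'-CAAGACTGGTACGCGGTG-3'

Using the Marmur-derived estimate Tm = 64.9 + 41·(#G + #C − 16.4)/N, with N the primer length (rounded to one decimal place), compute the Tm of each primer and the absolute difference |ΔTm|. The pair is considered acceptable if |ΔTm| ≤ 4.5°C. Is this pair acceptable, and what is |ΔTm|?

Forward: G+C = 7, N = 18 → Tm = 64.9 + 41·(7 − 16.4)/18 = 43.5°C.
Reverse: G+C = 11, N = 18 → Tm = 64.9 + 41·(11 − 16.4)/18 = 52.6°C.
|ΔTm| = |43.5 − 52.6| = 9.1°C, > 4.5°C.

|ΔTm| = 9.1°C; the pair is not acceptable.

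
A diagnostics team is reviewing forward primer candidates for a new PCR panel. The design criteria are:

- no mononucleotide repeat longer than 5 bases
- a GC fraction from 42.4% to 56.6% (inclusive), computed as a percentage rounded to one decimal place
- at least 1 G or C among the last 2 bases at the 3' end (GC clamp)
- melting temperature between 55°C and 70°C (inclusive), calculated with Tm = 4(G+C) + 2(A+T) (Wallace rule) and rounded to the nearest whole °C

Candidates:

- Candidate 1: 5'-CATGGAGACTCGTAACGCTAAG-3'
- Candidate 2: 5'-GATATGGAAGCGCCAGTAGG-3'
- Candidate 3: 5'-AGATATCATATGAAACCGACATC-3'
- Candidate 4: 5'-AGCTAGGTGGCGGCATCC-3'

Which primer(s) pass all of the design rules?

Candidate 1 and Candidate 2.

Candidate 1 (22 nt, A=7 T=4 G=6 C=5): longest run = 2 ✓; GC 11/22 = 50.0% ✓; 3' end AG has 1 G/C ✓; Tm = 2·11 + 4·11 = 66°C ✓ — passes.
Candidate 2 (20 nt, A=6 T=3 G=8 C=3): longest run = 2 ✓; GC 11/20 = 55.0% ✓; 3' end GG has 2 G/C ✓; Tm = 2·9 + 4·11 = 62°C ✓ — passes.
Candidate 3 (23 nt, A=10 T=5 G=3 C=5): longest run = 3 ✓; GC 8/23 = 34.8%, outside 42.4–56.6% ✗; 3' end TC has 1 G/C ✓; Tm = 2·15 + 4·8 = 62°C ✓ — fails.
Candidate 4 (18 nt, A=3 T=3 G=7 C=5): longest run = 2 ✓; GC 12/18 = 66.7%, outside 42.4–56.6% ✗; 3' end CC has 2 G/C ✓; Tm = 2·6 + 4·12 = 60°C ✓ — fails.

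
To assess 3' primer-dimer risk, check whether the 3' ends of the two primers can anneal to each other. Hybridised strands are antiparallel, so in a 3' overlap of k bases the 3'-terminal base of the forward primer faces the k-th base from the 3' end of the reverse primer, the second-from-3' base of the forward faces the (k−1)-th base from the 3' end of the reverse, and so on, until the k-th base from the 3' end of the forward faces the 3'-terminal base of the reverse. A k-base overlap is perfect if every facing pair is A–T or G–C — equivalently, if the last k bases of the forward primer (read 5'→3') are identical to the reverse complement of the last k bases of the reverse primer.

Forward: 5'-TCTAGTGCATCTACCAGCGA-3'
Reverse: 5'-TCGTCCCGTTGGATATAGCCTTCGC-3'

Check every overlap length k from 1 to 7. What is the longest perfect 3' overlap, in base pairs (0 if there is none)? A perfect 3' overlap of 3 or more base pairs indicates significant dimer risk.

Last 7 bases (5'→3') — forward …CCAGCGA, reverse …CCTTCGC.
Reverse complement of the reverse primer's last 7 bases: GCGAAGG; its first k bases are the reverse complement of the reverse primer's last k bases, so a perfect k-base overlap needs the forward primer's last k bases to equal them.
Comparing (forward last k vs required): k=1: A vs G ✗; k=2: GA vs GC ✗; k=3: CGA vs GCG ✗; k=4: GCGA vs GCGA ✓; k=5: AGCGA vs GCGAA ✗; k=6: CAGCGA vs GCGAAG ✗; k=7: CCAGCGA vs GCGAAGG ✗.
Only k = 4 is perfect, so the longest perfect 3' overlap is 4.

Longest perfect overlap: 4 complementary base pairs; significant dimer risk (threshold 3).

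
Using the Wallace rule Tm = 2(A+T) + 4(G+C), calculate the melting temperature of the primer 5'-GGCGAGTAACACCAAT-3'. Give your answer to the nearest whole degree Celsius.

48°C

Base counts: A=6, T=2, G=4, C=4 (length 16).
Tm = 2·(6+2) + 4·(4+4) = 2·8 + 4·8 = 16 + 32 = 48°C.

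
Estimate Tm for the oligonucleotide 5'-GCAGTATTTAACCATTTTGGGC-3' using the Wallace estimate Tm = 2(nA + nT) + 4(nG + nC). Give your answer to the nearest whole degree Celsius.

62°C

Base counts: A=5, T=8, G=5, C=4 (length 22).
Tm = 2·(5+8) + 4·(5+4) = 2·13 + 4·9 = 26 + 36 = 62°C.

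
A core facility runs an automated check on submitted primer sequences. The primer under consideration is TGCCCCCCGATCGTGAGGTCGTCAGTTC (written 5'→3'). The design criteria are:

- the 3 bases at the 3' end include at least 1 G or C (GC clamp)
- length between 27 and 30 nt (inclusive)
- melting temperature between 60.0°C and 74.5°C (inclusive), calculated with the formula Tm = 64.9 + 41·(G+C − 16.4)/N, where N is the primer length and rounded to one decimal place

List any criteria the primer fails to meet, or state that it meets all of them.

Base counts: A=3, T=7, G=8, C=10 (length 28).
GC clamp: 3' end TTC has 1 G/C ✓
length: length 28 ✓
Tm: Tm = 64.9 + 41·(18 − 16.4)/28 = 67.2°C ✓

Meets all criteria.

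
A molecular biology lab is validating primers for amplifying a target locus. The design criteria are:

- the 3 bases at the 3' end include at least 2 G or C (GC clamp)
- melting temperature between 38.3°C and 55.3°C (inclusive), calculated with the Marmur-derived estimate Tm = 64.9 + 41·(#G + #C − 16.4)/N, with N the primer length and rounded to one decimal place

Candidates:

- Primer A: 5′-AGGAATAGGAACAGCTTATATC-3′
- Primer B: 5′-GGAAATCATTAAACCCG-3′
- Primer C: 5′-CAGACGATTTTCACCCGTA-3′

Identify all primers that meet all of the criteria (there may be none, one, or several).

Primer B only.

Primer A (22 nt, A=9 T=5 G=5 C=3): 3' end ATC has 1 G/C, need ≥2 ✗; Tm = 64.9 + 41·(8 − 16.4)/22 = 49.2°C ✓ — fails.
Primer B (17 nt, A=7 T=3 G=3 C=4): 3' end CCG has 3 G/C ✓; Tm = 64.9 + 41·(7 − 16.4)/17 = 42.2°C ✓ — passes.
Primer C (19 nt, A=5 T=5 G=3 C=6): 3' end GTA has 1 G/C, need ≥2 ✗; Tm = 64.9 + 41·(9 − 16.4)/19 = 48.9°C ✓ — fails.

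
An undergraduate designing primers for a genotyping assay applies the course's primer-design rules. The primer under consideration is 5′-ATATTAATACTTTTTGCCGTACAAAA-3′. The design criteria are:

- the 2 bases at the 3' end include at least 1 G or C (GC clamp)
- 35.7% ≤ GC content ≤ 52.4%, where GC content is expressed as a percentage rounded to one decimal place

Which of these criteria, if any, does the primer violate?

Base counts: A=10, T=10, G=2, C=4 (length 26).
GC clamp: 3' end AA has 0 G/C, need ≥1 ✗
GC content: GC 6/26 = 23.1%, outside 35.7–52.4% ✗

Fails: GC clamp, GC content.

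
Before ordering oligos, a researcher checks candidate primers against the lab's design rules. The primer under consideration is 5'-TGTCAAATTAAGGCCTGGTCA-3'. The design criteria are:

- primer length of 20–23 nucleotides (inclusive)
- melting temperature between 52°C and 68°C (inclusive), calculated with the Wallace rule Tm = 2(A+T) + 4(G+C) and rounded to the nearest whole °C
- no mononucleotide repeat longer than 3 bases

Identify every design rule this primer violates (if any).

Base counts: A=6, T=6, G=5, C=4 (length 21).
length: length 21 ✓
Tm: Tm = 2·12 + 4·9 = 60°C ✓
homopolymer run: longest run = 3 ✓

Meets all criteria.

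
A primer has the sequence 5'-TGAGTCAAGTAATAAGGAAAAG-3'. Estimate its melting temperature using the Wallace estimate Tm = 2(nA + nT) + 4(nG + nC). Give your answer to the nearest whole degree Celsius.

Base counts: A=11, T=4, G=6, C=1 (length 22).
Tm = 2·(11+4) + 4·(6+1) = 2·15 + 4·7 = 30 + 28 = 58°C.

58°C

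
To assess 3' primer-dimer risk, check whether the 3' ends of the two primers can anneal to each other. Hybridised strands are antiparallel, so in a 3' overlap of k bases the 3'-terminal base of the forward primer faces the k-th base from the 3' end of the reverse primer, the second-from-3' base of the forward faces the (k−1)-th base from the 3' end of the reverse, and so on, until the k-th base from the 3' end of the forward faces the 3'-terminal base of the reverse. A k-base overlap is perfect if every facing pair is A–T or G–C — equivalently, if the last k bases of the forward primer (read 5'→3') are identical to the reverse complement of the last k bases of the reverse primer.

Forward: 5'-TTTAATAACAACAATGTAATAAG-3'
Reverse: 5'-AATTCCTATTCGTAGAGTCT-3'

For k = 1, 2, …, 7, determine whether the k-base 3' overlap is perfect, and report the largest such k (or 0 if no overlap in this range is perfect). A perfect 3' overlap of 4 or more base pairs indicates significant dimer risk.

Last 7 bases (5'→3') — forward …TAATAAG, reverse …AGAGTCT.
Reverse complement of the reverse primer's last 7 bases: AGACTCT; its first k bases are the reverse complement of the reverse primer's last k bases, so a perfect k-base overlap needs the forward primer's last k bases to equal them.
Comparing (forward last k vs required): k=1: G vs A ✗; k=2: AG vs AG ✓; k=3: AAG vs AGA ✗; k=4: TAAG vs AGAC ✗; k=5: ATAAG vs AGACT ✗; k=6: AATAAG vs AGACTC ✗; k=7: TAATAAG vs AGACTCT ✗.
Only k = 2 is perfect, so the longest perfect 3' overlap is 2.

Longest perfect overlap: 2 complementary base pairs; below the dimer-risk threshold (threshold 4).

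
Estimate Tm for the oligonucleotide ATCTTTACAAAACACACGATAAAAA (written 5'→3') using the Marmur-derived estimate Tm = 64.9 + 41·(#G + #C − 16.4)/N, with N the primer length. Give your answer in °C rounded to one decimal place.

47.8°C

Base counts: A=14, T=5, G=1, C=5; G+C = 6, N = 25.
Tm = 64.9 + 41·(6 − 16.4)/25 = 64.9 + -426.40/25 = 47.8°C.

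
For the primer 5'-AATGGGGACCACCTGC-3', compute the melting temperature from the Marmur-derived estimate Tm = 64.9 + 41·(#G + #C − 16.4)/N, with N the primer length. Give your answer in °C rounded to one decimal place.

48.5°C

Base counts: A=4, T=2, G=5, C=5; G+C = 10, N = 16.
Tm = 64.9 + 41·(10 − 16.4)/16 = 64.9 + -262.40/16 = 48.5°C.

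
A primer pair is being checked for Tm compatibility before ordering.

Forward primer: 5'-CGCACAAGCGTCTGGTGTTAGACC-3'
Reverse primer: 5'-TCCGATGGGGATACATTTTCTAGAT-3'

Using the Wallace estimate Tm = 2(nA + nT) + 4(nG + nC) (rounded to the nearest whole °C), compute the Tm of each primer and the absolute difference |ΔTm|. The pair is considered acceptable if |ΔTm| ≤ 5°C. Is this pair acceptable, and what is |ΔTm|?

|ΔTm| = 6°C; the pair is not acceptable.

Forward: A=5 T=5 G=7 C=7 → Tm = 2·10 + 4·14 = 76°C.
Reverse: A=6 T=9 G=6 C=4 → Tm = 2·15 + 4·10 = 70°C.
|ΔTm| = |76 − 70| = 6°C, > 5°C.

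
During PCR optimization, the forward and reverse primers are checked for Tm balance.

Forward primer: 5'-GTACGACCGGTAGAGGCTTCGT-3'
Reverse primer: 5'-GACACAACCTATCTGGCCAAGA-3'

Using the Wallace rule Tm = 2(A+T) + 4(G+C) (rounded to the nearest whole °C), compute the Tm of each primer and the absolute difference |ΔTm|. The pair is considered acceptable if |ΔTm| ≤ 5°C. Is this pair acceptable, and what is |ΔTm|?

|ΔTm| = 4°C; the pair is acceptable.

Forward: A=4 T=5 G=8 C=5 → Tm = 2·9 + 4·13 = 70°C.
Reverse: A=8 T=3 G=4 C=7 → Tm = 2·11 + 4·11 = 66°C.
|ΔTm| = |70 − 66| = 4°C, ≤ 5°C.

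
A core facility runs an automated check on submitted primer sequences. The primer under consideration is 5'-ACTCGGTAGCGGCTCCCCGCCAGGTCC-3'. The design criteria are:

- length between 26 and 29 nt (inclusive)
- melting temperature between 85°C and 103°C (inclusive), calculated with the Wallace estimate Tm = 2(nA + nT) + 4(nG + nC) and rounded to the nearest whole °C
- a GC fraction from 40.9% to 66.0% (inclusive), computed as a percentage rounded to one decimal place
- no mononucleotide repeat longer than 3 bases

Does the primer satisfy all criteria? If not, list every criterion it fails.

Base counts: A=3, T=4, G=8, C=12 (length 27).
length: length 27 ✓
Tm: Tm = 2·7 + 4·20 = 94°C ✓
GC content: GC 20/27 = 74.1%, outside 40.9–66.0% ✗
homopolymer run: longest run = 4, exceeds 3 ✗

Fails: GC content, homopolymer run.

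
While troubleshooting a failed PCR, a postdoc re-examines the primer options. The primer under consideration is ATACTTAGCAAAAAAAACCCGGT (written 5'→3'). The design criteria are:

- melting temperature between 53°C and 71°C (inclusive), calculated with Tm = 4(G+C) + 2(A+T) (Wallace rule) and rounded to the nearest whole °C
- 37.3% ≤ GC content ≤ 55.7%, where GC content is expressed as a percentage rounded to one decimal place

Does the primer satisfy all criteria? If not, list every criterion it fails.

Fails: GC content.

Base counts: A=11, T=4, G=3, C=5 (length 23).
Tm: Tm = 2·15 + 4·8 = 62°C ✓
GC content: GC 8/23 = 34.8%, outside 37.3–55.7% ✗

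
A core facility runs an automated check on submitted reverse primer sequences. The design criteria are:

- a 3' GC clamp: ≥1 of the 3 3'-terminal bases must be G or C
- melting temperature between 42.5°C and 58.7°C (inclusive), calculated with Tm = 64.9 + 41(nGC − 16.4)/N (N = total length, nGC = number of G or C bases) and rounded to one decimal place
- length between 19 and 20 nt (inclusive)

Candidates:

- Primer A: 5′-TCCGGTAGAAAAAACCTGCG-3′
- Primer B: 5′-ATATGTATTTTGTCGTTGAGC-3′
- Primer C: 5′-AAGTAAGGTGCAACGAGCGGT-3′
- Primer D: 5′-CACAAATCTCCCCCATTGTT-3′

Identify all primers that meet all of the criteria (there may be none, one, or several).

Primer A and Primer D.

Primer A (20 nt, A=7 T=3 G=5 C=5): 3' end GCG has 3 G/C ✓; Tm = 64.9 + 41·(10 − 16.4)/20 = 51.8°C ✓; length 20 ✓ — passes.
Primer B (21 nt, A=4 T=10 G=5 C=2): 3' end AGC has 2 G/C ✓; Tm = 64.9 + 41·(7 − 16.4)/21 = 46.5°C ✓; length 21, outside 19–20 ✗ — fails.
Primer C (21 nt, A=7 T=3 G=8 C=3): 3' end GGT has 2 G/C ✓; Tm = 64.9 + 41·(11 − 16.4)/21 = 54.4°C ✓; length 21, outside 19–20 ✗ — fails.
Primer D (20 nt, A=5 T=6 G=1 C=8): 3' end GTT has 1 G/C ✓; Tm = 64.9 + 41·(9 − 16.4)/20 = 49.7°C ✓; length 20 ✓ — passes.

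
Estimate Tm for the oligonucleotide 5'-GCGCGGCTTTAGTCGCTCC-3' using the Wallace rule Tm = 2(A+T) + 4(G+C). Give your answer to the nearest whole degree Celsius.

64°C

Base counts: A=1, T=5, G=6, C=7 (length 19).
Tm = 2·(1+5) + 4·(6+7) = 2·6 + 4·13 = 12 + 52 = 64°C.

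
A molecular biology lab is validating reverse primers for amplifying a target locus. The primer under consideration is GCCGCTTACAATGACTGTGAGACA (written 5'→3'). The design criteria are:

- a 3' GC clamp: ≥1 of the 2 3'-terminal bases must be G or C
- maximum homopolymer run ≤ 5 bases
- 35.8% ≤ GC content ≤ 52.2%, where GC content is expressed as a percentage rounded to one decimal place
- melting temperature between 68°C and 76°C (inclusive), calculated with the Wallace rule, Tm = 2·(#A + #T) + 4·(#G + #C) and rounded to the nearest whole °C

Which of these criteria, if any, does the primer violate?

Meets all criteria.

Base counts: A=7, T=5, G=6, C=6 (length 24).
GC clamp: 3' end CA has 1 G/C ✓
homopolymer run: longest run = 2 ✓
GC content: GC 12/24 = 50.0% ✓
Tm: Tm = 2·12 + 4·12 = 72°C ✓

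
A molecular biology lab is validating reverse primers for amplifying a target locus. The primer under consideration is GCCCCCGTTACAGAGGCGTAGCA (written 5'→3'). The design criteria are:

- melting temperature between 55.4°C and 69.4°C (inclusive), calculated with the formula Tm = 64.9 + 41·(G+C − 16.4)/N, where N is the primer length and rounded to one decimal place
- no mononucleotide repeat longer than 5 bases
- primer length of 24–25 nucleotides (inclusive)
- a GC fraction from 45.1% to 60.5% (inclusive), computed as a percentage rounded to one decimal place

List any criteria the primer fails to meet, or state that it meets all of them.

Fails: length, GC content.

Base counts: A=5, T=3, G=7, C=8 (length 23).
Tm: Tm = 64.9 + 41·(15 − 16.4)/23 = 62.4°C ✓
homopolymer run: longest run = 5 ✓
length: length 23, outside 24–25 ✗
GC content: GC 15/23 = 65.2%, outside 45.1–60.5% ✗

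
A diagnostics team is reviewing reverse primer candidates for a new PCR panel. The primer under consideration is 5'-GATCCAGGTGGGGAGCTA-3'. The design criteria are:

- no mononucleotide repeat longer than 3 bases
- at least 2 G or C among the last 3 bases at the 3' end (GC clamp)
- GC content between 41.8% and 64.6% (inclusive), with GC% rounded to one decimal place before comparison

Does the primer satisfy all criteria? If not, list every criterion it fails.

Base counts: A=4, T=3, G=8, C=3 (length 18).
homopolymer run: longest run = 4, exceeds 3 ✗
GC clamp: 3' end CTA has 1 G/C, need ≥2 ✗
GC content: GC 11/18 = 61.1% ✓

Fails: homopolymer run, GC clamp.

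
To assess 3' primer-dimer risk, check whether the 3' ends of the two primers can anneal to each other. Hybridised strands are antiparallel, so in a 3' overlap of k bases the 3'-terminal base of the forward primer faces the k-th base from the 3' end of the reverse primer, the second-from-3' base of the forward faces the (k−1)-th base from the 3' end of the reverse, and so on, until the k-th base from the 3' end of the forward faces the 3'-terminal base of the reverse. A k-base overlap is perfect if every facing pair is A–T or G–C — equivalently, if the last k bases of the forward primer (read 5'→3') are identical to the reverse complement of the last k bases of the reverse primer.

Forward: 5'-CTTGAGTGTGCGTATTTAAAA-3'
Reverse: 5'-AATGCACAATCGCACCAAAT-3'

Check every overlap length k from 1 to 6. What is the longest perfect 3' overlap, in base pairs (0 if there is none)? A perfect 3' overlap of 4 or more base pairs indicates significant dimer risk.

Last 6 bases (5'→3') — forward …TTAAAA, reverse …CCAAAT.
Reverse complement of the reverse primer's last 6 bases: ATTTGG; its first k bases are the reverse complement of the reverse primer's last k bases, so a perfect k-base overlap needs the forward primer's last k bases to equal them.
Comparing (forward last k vs required): k=1: A vs A ✓; k=2: AA vs AT ✗; k=3: AAA vs ATT ✗; k=4: AAAA vs ATTT ✗; k=5: TAAAA vs ATTTG ✗; k=6: TTAAAA vs ATTTGG ✗.
Only k = 1 is perfect, so the longest perfect 3' overlap is 1.

Longest perfect overlap: 1 complementary base pair; below the dimer-risk threshold (threshold 4).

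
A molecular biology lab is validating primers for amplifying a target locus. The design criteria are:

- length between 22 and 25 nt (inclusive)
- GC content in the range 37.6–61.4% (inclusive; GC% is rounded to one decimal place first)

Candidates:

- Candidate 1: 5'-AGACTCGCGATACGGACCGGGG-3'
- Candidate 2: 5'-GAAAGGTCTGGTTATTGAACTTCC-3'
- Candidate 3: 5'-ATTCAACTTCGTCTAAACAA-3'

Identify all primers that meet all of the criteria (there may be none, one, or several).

Candidate 2 only.

Candidate 1 (22 nt, A=5 T=2 G=9 C=6): length 22 ✓; GC 15/22 = 68.2%, outside 37.6–61.4% ✗ — fails.
Candidate 2 (24 nt, A=6 T=8 G=6 C=4): length 24 ✓; GC 10/24 = 41.7% ✓ — passes.
Candidate 3 (20 nt, A=8 T=6 G=1 C=5): length 20, outside 22–25 ✗; GC 6/20 = 30.0%, outside 37.6–61.4% ✗ — fails.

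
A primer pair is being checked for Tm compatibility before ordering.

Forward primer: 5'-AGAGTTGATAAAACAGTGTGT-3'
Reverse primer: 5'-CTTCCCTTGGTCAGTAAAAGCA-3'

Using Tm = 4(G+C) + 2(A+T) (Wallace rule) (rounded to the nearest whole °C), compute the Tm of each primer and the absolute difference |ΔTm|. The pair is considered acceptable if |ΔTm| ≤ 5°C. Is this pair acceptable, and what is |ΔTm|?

|ΔTm| = 8°C; the pair is not acceptable.

Forward: A=8 T=6 G=6 C=1 → Tm = 2·14 + 4·7 = 56°C.
Reverse: A=6 T=6 G=4 C=6 → Tm = 2·12 + 4·10 = 64°C.
|ΔTm| = |56 − 64| = 8°C, > 5°C.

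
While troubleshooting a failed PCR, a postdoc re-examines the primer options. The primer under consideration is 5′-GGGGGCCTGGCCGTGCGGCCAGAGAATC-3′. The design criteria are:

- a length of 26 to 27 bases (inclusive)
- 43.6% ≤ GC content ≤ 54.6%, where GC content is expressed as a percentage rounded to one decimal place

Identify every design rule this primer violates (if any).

Fails: length, GC content.

Base counts: A=4, T=3, G=13, C=8 (length 28).
length: length 28, outside 26–27 ✗
GC content: GC 21/28 = 75.0%, outside 43.6–54.6% ✗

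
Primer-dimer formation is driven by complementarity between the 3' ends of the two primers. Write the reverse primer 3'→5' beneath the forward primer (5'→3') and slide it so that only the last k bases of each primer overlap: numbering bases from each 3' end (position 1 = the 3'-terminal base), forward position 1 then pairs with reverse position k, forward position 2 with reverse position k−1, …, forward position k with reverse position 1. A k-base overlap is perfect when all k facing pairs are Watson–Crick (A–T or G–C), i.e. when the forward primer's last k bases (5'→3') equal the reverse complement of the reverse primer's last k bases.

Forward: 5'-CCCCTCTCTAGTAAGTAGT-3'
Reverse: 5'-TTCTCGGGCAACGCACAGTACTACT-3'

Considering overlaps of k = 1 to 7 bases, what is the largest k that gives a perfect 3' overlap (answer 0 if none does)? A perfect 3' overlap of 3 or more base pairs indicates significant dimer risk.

Longest perfect overlap: 6 complementary base pairs; significant dimer risk (threshold 3).

Last 7 bases (5'→3') — forward …AAGTAGT, reverse …TACTACT.
Reverse complement of the reverse primer's last 7 bases: AGTAGTA; its first k bases are the reverse complement of the reverse primer's last k bases, so a perfect k-base overlap needs the forward primer's last k bases to equal them.
Comparing (forward last k vs required): k=1: T vs A ✗; k=2: GT vs AG ✗; k=3: AGT vs AGT ✓; k=4: TAGT vs AGTA ✗; k=5: GTAGT vs AGTAG ✗; k=6: AGTAGT vs AGTAGT ✓; k=7: AAGTAGT vs AGTAGTA ✗.
Perfect overlaps at k = 3, 6; the largest is 6.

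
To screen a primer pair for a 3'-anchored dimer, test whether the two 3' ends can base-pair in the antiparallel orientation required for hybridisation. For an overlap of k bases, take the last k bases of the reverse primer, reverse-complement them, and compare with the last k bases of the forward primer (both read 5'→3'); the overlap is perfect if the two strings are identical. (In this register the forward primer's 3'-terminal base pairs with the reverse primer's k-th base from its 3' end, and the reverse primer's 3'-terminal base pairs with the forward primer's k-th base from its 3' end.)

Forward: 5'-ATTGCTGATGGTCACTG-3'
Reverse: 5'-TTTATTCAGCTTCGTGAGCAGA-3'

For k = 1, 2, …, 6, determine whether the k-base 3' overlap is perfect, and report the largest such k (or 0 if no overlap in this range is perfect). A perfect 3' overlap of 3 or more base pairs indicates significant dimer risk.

Last 6 bases (5'→3') — forward …TCACTG, reverse …AGCAGA.
Reverse complement of the reverse primer's last 6 bases: TCTGCT; its first k bases are the reverse complement of the reverse primer's last k bases, so a perfect k-base overlap needs the forward primer's last k bases to equal them.
Comparing (forward last k vs required): k=1: G vs T ✗; k=2: TG vs TC ✗; k=3: CTG vs TCT ✗; k=4: ACTG vs TCTG ✗; k=5: CACTG vs TCTGC ✗; k=6: TCACTG vs TCTGCT ✗.
No overlap length from 1 to 6 is perfect, so the longest perfect 3' overlap is 0.

Longest perfect overlap: 0 complementary base pairs; below the dimer-risk threshold (threshold 3).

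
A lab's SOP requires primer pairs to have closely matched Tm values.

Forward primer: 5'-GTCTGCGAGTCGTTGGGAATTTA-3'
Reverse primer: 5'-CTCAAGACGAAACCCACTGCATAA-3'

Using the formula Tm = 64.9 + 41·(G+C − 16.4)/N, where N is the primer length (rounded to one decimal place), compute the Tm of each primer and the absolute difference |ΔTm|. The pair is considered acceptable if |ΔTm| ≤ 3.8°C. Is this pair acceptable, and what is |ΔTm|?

Forward: G+C = 11, N = 23 → Tm = 64.9 + 41·(11 − 16.4)/23 = 55.3°C.
Reverse: G+C = 11, N = 24 → Tm = 64.9 + 41·(11 − 16.4)/24 = 55.7°C.
|ΔTm| = |55.3 − 55.7| = 0.4°C, ≤ 3.8°C.

|ΔTm| = 0.4°C; the pair is acceptable.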